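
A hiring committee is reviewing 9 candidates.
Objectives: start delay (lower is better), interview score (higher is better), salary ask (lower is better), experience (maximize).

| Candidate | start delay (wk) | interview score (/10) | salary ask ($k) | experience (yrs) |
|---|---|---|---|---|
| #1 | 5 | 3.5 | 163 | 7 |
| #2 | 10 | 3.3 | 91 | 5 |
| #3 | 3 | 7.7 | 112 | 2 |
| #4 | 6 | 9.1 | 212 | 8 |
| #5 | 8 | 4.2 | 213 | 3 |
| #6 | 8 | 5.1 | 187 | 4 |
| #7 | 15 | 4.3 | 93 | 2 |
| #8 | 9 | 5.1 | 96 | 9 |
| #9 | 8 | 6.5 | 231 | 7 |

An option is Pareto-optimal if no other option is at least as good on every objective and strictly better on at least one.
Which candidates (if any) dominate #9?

#4

#4: start delay 6≤8, interview score 9.1≥6.5, salary ask 212≤231, experience 8≥7 — dominates #9.
Others (#1, #2, #3, #5, #6, #7, #8) are each worse than #9 on at least one objective.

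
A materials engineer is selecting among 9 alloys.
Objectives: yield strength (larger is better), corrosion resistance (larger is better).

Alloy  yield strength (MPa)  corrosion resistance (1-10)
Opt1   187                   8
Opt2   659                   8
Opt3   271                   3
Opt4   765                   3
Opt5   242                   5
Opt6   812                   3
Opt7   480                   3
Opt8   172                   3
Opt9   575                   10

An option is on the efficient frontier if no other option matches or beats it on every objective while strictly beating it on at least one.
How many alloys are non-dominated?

Opt1: dominated by Opt2 (yield strength 659≥187, corrosion resistance 8≥8).
Opt2: not dominated.
Opt3: dominated by Opt2 (yield strength 659≥271, corrosion resistance 8≥3).
Opt4: dominated by Opt6 (yield strength 812≥765, corrosion resistance 3≥3).
Opt5: dominated by Opt2 (yield strength 659≥242, corrosion resistance 8≥5).
Opt6: not dominated (best yield strength).
Opt7: dominated by Opt2 (yield strength 659≥480, corrosion resistance 8≥3).
Opt8: dominated by Opt1 (yield strength 187≥172, corrosion resistance 8≥3).
Opt9: not dominated (best corrosion resistance).
Pareto-optimal: Opt2, Opt6, Opt9 → 3.

3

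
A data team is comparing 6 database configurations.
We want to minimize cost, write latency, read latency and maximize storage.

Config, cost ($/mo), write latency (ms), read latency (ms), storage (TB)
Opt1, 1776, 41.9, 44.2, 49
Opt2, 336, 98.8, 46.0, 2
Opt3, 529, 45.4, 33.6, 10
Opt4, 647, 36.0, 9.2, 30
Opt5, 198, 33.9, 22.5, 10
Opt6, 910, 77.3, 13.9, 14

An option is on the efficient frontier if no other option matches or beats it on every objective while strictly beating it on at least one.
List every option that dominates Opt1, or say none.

none

Opt2: worse on write latency (98.8 vs 41.9).
Opt3: worse on write latency (45.4 vs 41.9).
Opt4: worse on storage (30 vs 49).
Opt5: worse on storage (10 vs 49).
Opt6: worse on write latency (77.3 vs 41.9).
No option dominates Opt1.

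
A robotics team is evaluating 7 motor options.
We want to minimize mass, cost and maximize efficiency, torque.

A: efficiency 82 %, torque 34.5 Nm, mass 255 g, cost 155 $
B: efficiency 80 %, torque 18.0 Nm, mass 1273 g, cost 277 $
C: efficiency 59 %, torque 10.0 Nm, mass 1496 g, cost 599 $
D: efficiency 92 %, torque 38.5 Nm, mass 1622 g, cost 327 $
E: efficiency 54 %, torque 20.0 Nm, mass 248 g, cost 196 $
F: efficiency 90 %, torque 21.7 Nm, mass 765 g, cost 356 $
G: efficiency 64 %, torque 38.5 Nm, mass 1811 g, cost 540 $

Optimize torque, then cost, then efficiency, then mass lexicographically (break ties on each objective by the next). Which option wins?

First maximize torque: best is 38.5, kept {D, G}.
Then minimize cost: best is 327, kept {D}.

D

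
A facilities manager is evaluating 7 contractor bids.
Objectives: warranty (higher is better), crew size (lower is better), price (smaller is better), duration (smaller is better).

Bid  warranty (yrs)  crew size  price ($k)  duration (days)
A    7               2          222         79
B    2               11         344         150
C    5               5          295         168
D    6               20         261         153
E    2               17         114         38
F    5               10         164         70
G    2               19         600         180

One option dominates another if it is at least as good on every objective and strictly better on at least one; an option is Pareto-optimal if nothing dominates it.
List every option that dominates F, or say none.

A: worse on price (222 vs 164).
B: worse on warranty (2 vs 5).
C: worse on price (295 vs 164).
D: worse on crew size (20 vs 10).
E: worse on warranty (2 vs 5).
G: worse on warranty (2 vs 5).
No option dominates F.

none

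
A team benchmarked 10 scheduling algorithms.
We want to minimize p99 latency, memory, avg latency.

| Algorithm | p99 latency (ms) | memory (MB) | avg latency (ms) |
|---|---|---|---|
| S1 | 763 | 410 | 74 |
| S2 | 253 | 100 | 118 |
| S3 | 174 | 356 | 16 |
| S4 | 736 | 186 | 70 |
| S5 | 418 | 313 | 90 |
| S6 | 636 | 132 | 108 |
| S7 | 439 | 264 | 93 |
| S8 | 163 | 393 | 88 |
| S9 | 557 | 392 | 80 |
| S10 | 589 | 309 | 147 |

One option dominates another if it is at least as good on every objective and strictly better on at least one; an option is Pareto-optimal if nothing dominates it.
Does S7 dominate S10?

S7 vs S10: p99 latency 439≤589, memory 264≤309, avg latency 93≤147 — S7 is at least as good on every objective with at least one strict improvement.

Yes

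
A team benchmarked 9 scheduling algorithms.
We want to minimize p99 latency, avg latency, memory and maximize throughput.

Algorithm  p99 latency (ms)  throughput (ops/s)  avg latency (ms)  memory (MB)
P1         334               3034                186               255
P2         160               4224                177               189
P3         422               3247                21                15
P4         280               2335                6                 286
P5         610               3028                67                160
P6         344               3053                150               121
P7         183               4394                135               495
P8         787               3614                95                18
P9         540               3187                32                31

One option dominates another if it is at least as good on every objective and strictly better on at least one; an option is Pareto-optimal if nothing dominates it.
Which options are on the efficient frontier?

P1: dominated by P2 (p99 latency 160≤334, throughput 4224≥3034, avg latency 177≤186, memory 189≤255).
P2: not dominated (best p99 latency).
P3: not dominated (best memory).
P4: not dominated (best avg latency).
P5: dominated by P3 (p99 latency 422≤610, throughput 3247≥3028, avg latency 21≤67, memory 15≤160).
P6: not dominated.
P7: not dominated (best throughput).
P8: not dominated.
P9: dominated by P3 (p99 latency 422≤540, throughput 3247≥3187, avg latency 21≤32, memory 15≤31).

P2, P3, P4, P6, P7, P8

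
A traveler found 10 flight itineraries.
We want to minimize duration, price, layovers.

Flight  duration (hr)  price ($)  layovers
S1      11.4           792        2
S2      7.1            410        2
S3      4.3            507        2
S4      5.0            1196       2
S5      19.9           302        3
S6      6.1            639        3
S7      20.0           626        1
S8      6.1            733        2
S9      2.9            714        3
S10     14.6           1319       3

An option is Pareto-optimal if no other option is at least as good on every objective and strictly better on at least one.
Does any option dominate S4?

S3 vs S4: duration 4.3≤5.0, price 507≤1196, layovers 2≤2 — S3 is at least as good on every objective and strictly better on at least one, so S3 dominates S4.

Yes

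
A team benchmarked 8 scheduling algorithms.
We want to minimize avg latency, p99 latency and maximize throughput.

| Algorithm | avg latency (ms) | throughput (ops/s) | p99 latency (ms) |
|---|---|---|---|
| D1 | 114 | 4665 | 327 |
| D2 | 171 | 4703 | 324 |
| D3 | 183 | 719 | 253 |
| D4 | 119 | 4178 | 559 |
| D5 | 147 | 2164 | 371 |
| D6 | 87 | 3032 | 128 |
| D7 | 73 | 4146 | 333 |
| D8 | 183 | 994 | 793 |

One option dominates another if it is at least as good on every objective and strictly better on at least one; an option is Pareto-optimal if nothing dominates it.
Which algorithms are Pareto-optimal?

D1: not dominated.
D2: not dominated (best throughput).
D3: dominated by D6 (avg latency 87≤183, throughput 3032≥719, p99 latency 128≤253).
D4: dominated by D1 (avg latency 114≤119, throughput 4665≥4178, p99 latency 327≤559).
D5: dominated by D1 (avg latency 114≤147, throughput 4665≥2164, p99 latency 327≤371).
D6: not dominated (best p99 latency).
D7: not dominated (best avg latency).
D8: dominated by D1 (avg latency 114≤183, throughput 4665≥994, p99 latency 327≤793).

D1, D2, D6, D7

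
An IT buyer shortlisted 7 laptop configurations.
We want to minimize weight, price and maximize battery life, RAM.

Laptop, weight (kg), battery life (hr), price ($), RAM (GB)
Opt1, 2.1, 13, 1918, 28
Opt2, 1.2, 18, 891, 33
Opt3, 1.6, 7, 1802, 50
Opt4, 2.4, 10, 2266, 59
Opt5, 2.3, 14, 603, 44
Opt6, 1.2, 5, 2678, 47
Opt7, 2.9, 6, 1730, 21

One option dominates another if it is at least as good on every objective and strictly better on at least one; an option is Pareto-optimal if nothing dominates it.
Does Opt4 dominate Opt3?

Opt4 vs Opt3: Opt4 is worse on weight (2.4 vs 1.6), so it does not dominate Opt3.

No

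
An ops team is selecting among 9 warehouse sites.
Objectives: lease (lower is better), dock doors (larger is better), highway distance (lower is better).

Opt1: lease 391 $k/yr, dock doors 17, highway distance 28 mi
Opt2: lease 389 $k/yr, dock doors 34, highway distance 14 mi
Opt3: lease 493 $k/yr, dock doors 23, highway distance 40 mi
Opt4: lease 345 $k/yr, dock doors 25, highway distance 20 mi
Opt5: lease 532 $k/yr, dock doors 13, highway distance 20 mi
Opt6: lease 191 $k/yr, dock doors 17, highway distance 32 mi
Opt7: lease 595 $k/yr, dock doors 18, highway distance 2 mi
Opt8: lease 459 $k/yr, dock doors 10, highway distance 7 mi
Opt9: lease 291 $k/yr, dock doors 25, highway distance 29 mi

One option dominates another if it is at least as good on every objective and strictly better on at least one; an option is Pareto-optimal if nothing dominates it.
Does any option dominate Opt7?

No

Opt1: worse on dock doors (17 vs 18).
Opt2: worse on highway distance (14 vs 2).
Opt3: worse on highway distance (40 vs 2).
Opt4: worse on highway distance (20 vs 2).
Opt5: worse on dock doors (13 vs 18).
Opt6: worse on dock doors (17 vs 18).
Opt8: worse on dock doors (10 vs 18).
Opt9: worse on highway distance (29 vs 2).
No option is at least as good as Opt7 on every objective and strictly better on one.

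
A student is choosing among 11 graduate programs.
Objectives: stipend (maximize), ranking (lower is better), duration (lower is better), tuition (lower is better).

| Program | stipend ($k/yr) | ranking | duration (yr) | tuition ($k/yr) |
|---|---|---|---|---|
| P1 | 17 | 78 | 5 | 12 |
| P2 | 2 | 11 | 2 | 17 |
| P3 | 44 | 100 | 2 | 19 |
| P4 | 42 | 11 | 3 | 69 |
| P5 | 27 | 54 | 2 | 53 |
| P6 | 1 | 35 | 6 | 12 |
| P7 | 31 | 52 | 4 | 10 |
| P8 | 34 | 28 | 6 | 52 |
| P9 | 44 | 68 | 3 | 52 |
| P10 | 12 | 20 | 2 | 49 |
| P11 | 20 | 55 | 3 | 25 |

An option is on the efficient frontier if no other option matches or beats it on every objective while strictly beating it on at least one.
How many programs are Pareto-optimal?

P1: dominated by P7 (stipend 31≥17, ranking 52≤78, duration 4≤5, tuition 10≤12).
P2: not dominated.
P3: not dominated.
P4: not dominated.
P5: not dominated.
P6: not dominated.
P7: not dominated (best tuition).
P8: not dominated.
P9: not dominated.
P10: not dominated.
P11: not dominated.
Pareto-optimal: P2, P3, P4, P5, P6, P7, P8, P9, P10, P11 → 10.

10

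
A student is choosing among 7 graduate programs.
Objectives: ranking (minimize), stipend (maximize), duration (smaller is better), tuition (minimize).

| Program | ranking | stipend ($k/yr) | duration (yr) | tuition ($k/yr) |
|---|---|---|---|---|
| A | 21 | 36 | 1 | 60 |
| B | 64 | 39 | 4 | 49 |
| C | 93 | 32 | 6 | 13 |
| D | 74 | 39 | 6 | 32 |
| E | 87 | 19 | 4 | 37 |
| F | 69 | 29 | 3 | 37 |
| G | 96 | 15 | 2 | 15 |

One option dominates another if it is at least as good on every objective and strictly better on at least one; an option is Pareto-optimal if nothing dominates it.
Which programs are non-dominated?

A, B, C, D, F, G

A: not dominated (best ranking).
B: not dominated.
C: not dominated (best tuition).
D: not dominated.
E: dominated by F (ranking 69≤87, stipend 29≥19, duration 3≤4, tuition 37≤37).
F: not dominated.
G: not dominated.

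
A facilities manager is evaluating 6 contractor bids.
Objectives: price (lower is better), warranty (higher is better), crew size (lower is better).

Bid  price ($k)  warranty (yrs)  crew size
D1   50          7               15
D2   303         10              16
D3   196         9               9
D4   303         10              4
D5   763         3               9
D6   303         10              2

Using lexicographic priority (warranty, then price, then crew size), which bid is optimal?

First maximize warranty: best is 10, kept {D2, D4, D6}.
Then minimize price: best is 303, kept {D2, D4, D6}.
Then minimize crew size: best is 2, kept {D6}.

D6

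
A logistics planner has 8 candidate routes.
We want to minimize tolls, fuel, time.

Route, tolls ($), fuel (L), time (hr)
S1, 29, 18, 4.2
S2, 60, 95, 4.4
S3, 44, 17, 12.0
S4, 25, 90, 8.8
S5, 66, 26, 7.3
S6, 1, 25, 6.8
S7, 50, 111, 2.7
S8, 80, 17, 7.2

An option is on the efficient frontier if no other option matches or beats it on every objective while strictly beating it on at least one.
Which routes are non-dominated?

S1, S3, S6, S7, S8

S1: not dominated.
S2: dominated by S1 (tolls 29≤60, fuel 18≤95, time 4.2≤4.4).
S3: not dominated.
S4: dominated by S6 (tolls 1≤25, fuel 25≤90, time 6.8≤8.8).
S5: dominated by S1 (tolls 29≤66, fuel 18≤26, time 4.2≤7.3).
S6: not dominated (best tolls).
S7: not dominated (best time).
S8: not dominated.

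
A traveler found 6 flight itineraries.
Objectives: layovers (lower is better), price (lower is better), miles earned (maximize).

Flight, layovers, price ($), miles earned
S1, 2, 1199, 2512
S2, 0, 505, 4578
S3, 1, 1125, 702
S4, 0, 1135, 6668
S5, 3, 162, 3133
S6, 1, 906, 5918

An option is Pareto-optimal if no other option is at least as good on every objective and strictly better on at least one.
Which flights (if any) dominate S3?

S2: layovers 0≤1, price 505≤1125, miles earned 4578≥702 — dominates S3.
S6: layovers 1≤1, price 906≤1125, miles earned 5918≥702 — dominates S3.
Others (S1, S4, S5) are each worse than S3 on at least one objective.

S2, S6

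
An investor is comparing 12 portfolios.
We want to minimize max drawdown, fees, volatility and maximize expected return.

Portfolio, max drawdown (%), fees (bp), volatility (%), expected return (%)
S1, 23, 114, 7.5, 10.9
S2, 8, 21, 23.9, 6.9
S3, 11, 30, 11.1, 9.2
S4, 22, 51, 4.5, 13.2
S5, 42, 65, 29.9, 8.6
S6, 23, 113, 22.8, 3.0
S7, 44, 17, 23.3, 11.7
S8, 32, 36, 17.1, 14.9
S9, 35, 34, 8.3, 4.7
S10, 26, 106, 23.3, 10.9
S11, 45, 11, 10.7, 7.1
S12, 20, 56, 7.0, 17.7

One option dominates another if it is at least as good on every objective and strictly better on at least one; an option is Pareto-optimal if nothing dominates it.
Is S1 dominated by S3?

No

S3 vs S1: S3 is worse on volatility (11.1 vs 7.5), so it does not dominate S1.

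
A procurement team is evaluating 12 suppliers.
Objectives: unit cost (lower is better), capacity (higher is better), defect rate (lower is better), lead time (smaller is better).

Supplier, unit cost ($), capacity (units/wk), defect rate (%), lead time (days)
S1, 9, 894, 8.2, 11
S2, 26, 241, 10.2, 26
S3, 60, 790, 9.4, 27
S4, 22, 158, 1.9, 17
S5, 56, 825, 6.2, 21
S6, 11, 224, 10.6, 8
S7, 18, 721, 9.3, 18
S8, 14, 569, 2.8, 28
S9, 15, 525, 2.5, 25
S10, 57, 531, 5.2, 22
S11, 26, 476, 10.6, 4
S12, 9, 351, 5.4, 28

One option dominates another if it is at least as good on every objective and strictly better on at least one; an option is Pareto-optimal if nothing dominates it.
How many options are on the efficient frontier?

S1: not dominated (best capacity).
S2: dominated by S1 (unit cost 9≤26, capacity 894≥241, defect rate 8.2≤10.2, lead time 11≤26).
S3: dominated by S1 (unit cost 9≤60, capacity 894≥790, defect rate 8.2≤9.4, lead time 11≤27).
S4: not dominated (best defect rate).
S5: not dominated.
S6: not dominated.
S7: dominated by S1 (unit cost 9≤18, capacity 894≥721, defect rate 8.2≤9.3, lead time 11≤18).
S8: not dominated.
S9: not dominated.
S10: not dominated.
S11: not dominated (best lead time).
S12: not dominated.
Pareto-optimal: S1, S4, S5, S6, S8, S9, S10, S11, S12 → 9.

9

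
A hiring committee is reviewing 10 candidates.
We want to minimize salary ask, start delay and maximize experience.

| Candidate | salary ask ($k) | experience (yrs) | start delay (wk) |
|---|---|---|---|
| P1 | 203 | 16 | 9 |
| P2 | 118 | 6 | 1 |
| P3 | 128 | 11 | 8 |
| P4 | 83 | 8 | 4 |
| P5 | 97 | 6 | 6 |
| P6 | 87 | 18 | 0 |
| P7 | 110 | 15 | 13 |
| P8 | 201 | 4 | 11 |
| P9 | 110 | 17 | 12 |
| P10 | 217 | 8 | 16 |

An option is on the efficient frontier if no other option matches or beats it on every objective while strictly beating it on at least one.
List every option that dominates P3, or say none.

P6

P6: salary ask 87≤128, experience 18≥11, start delay 0≤8 — dominates P3.
Others (P1, P2, P4, P5, P7, P8, P9, P10) are each worse than P3 on at least one objective.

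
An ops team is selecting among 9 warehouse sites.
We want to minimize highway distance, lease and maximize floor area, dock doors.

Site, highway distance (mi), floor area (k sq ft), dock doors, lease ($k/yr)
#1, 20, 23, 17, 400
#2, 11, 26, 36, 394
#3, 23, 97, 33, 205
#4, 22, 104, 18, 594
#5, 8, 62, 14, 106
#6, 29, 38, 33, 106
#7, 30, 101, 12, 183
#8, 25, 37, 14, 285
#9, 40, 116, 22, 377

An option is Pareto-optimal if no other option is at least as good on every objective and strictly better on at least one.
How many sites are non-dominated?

#1: dominated by #2 (highway distance 11≤20, floor area 26≥23, dock doors 36≥17, lease 394≤400).
#2: not dominated (best dock doors).
#3: not dominated.
#4: not dominated.
#5: not dominated (best highway distance).
#6: not dominated.
#7: not dominated.
#8: dominated by #3 (highway distance 23≤25, floor area 97≥37, dock doors 33≥14, lease 205≤285).
#9: not dominated (best floor area).
Pareto-optimal: #2, #3, #4, #5, #6, #7, #9 → 7.

7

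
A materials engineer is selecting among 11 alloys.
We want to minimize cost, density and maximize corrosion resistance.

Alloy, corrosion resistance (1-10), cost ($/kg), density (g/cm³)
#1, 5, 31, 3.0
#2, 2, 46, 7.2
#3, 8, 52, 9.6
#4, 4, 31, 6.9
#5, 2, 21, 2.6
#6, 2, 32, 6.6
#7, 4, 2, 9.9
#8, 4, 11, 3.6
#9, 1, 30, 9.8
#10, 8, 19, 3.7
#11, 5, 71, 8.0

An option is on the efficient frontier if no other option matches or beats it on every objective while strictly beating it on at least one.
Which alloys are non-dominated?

#1: not dominated.
#2: dominated by #1 (corrosion resistance 5≥2, cost 31≤46, density 3.0≤7.2).
#3: dominated by #10 (corrosion resistance 8≥8, cost 19≤52, density 3.7≤9.6).
#4: dominated by #1 (corrosion resistance 5≥4, cost 31≤31, density 3.0≤6.9).
#5: not dominated (best density).
#6: dominated by #1 (corrosion resistance 5≥2, cost 31≤32, density 3.0≤6.6).
#7: not dominated (best cost).
#8: not dominated.
#9: dominated by #5 (corrosion resistance 2≥1, cost 21≤30, density 2.6≤9.8).
#10: not dominated.
#11: dominated by #1 (corrosion resistance 5≥5, cost 31≤71, density 3.0≤8.0).

#1, #5, #7, #8, #10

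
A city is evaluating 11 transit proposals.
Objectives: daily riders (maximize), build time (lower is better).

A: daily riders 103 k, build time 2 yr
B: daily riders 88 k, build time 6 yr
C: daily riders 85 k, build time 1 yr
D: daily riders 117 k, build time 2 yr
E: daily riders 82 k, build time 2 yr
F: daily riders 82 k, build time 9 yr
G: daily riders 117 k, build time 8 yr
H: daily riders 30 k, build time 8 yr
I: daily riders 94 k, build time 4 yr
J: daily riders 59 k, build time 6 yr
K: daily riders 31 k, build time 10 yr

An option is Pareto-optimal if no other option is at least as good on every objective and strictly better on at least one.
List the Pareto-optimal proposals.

C, D

A: dominated by D (daily riders 117≥103, build time 2≤2).
B: dominated by A (daily riders 103≥88, build time 2≤6).
C: not dominated (best build time).
D: not dominated.
E: dominated by A (daily riders 103≥82, build time 2≤2).
F: dominated by A (daily riders 103≥82, build time 2≤9).
G: dominated by D (daily riders 117≥117, build time 2≤8).
H: dominated by A (daily riders 103≥30, build time 2≤8).
I: dominated by A (daily riders 103≥94, build time 2≤4).
J: dominated by A (daily riders 103≥59, build time 2≤6).
K: dominated by A (daily riders 103≥31, build time 2≤10).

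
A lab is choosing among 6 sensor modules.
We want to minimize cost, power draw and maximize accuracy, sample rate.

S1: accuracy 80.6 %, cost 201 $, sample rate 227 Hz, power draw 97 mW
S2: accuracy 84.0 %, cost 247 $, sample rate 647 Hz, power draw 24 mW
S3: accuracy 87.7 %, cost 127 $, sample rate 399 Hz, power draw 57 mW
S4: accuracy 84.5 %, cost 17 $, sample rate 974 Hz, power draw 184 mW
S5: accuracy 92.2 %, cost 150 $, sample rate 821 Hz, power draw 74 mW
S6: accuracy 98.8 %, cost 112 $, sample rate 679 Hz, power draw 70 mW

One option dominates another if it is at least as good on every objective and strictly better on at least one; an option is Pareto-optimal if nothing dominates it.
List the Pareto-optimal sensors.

S1: dominated by S3 (accuracy 87.7≥80.6, cost 127≤201, sample rate 399≥227, power draw 57≤97).
S2: not dominated (best power draw).
S3: not dominated.
S4: not dominated (best cost).
S5: not dominated.
S6: not dominated (best accuracy).

S2, S3, S4, S5, S6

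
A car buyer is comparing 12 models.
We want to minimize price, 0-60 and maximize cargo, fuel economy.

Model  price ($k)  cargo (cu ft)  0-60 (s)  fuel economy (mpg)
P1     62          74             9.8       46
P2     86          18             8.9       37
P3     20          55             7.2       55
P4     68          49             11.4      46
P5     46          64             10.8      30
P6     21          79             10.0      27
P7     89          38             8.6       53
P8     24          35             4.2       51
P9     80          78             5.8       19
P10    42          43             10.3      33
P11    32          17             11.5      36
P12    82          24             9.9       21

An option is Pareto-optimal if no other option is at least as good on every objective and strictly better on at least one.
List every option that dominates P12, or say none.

P1: price 62≤82, cargo 74≥24, 0-60 9.8≤9.9, fuel economy 46≥21 — dominates P12.
P3: price 20≤82, cargo 55≥24, 0-60 7.2≤9.9, fuel economy 55≥21 — dominates P12.
P8: price 24≤82, cargo 35≥24, 0-60 4.2≤9.9, fuel economy 51≥21 — dominates P12.
Others (P2, P4, P5, P6, P7, P9, P10, P11) are each worse than P12 on at least one objective.

P1, P3, P8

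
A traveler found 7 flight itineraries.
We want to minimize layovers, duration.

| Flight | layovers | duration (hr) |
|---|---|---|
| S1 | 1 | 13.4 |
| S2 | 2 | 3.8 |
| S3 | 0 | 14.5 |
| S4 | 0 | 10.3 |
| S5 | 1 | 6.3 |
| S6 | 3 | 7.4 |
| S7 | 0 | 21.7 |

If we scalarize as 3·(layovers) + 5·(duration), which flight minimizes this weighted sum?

S1: 3·1 + 5·13.4 = 70.0
S2: 3·2 + 5·3.8 = 25.0
S3: 3·0 + 5·14.5 = 72.5
S4: 3·0 + 5·10.3 = 51.5
S5: 3·1 + 5·6.3 = 34.5
S6: 3·3 + 5·7.4 = 46.0
S7: 3·0 + 5·21.7 = 108.5
Lowest: S2 at 25.0.

S2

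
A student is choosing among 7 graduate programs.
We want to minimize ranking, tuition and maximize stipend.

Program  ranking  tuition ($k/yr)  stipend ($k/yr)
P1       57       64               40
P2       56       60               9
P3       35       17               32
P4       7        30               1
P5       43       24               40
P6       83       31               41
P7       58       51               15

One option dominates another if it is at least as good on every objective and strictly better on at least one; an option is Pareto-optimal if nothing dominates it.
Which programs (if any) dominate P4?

none

P1: worse on ranking (57 vs 7).
P2: worse on ranking (56 vs 7).
P3: worse on ranking (35 vs 7).
P5: worse on ranking (43 vs 7).
P6: worse on ranking (83 vs 7).
P7: worse on ranking (58 vs 7).
No option dominates P4.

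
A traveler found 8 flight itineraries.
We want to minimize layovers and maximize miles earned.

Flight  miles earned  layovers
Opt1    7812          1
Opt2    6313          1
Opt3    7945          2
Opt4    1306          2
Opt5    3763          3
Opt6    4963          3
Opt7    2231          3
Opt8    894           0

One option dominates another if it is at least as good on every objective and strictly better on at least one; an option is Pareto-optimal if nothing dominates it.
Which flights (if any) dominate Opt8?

none

Opt1: worse on layovers (1 vs 0).
Opt2: worse on layovers (1 vs 0).
Opt3: worse on layovers (2 vs 0).
Opt4: worse on layovers (2 vs 0).
Opt5: worse on layovers (3 vs 0).
Opt6: worse on layovers (3 vs 0).
Opt7: worse on layovers (3 vs 0).
No option dominates Opt8.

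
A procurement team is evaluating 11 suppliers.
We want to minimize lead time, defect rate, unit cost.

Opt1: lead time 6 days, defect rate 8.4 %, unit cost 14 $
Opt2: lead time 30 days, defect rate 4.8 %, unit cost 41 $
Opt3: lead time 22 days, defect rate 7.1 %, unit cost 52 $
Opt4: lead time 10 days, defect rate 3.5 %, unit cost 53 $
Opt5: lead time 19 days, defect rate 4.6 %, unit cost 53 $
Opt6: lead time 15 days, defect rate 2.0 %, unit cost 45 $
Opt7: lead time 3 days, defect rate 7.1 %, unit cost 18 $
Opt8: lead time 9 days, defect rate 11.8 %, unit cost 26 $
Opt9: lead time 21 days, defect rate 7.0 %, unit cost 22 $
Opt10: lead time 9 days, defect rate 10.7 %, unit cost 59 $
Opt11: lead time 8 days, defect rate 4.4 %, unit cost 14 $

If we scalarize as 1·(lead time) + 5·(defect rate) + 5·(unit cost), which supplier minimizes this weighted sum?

Opt1: 1·6 + 5·8.4 + 5·14 = 118.0
Opt2: 1·30 + 5·4.8 + 5·41 = 259.0
Opt3: 1·22 + 5·7.1 + 5·52 = 317.5
Opt4: 1·10 + 5·3.5 + 5·53 = 292.5
Opt5: 1·19 + 5·4.6 + 5·53 = 307.0
Opt6: 1·15 + 5·2.0 + 5·45 = 250.0
Opt7: 1·3 + 5·7.1 + 5·18 = 128.5
Opt8: 1·9 + 5·11.8 + 5·26 = 198.0
Opt9: 1·21 + 5·7.0 + 5·22 = 166.0
Opt10: 1·9 + 5·10.7 + 5·59 = 357.5
Opt11: 1·8 + 5·4.4 + 5·14 = 100.0
Lowest: Opt11 at 100.0.

Opt11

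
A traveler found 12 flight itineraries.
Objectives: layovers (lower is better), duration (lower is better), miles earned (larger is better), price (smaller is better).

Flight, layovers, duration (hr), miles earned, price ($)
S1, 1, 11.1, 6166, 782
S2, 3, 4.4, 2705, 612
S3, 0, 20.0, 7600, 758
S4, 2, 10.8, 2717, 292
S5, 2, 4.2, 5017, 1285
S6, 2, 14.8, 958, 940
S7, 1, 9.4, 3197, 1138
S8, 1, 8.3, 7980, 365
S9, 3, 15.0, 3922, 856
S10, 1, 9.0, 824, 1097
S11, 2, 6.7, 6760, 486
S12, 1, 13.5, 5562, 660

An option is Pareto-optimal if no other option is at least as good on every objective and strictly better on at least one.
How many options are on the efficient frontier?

6

S1: dominated by S8 (layovers 1≤1, duration 8.3≤11.1, miles earned 7980≥6166, price 365≤782).
S2: not dominated.
S3: not dominated (best layovers).
S4: not dominated (best price).
S5: not dominated (best duration).
S6: dominated by S1 (layovers 1≤2, duration 11.1≤14.8, miles earned 6166≥958, price 782≤940).
S7: dominated by S8 (layovers 1≤1, duration 8.3≤9.4, miles earned 7980≥3197, price 365≤1138).
S8: not dominated (best miles earned).
S9: dominated by S1 (layovers 1≤3, duration 11.1≤15.0, miles earned 6166≥3922, price 782≤856).
S10: dominated by S8 (layovers 1≤1, duration 8.3≤9.0, miles earned 7980≥824, price 365≤1097).
S11: not dominated.
S12: dominated by S8 (layovers 1≤1, duration 8.3≤13.5, miles earned 7980≥5562, price 365≤660).
Pareto-optimal: S2, S3, S4, S5, S8, S11 → 6.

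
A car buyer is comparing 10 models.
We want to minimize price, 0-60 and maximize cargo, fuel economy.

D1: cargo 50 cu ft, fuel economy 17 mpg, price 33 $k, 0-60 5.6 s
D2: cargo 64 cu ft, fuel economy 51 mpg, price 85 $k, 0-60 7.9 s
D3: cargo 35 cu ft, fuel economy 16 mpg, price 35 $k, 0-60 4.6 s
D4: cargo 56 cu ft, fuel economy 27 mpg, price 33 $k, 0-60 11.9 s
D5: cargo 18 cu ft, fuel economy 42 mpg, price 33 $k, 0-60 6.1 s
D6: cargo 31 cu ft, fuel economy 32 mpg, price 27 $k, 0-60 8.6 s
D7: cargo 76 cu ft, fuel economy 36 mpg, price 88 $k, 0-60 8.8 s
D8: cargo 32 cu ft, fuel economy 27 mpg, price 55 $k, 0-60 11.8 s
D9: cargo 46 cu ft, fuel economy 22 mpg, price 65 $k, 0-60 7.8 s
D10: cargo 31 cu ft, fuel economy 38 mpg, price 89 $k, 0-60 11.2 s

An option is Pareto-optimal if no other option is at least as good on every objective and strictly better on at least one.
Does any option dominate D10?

D2 vs D10: cargo 64≥31, fuel economy 51≥38, price 85≤89, 0-60 7.9≤11.2 — D2 is at least as good on every objective and strictly better on at least one, so D2 dominates D10.

Yes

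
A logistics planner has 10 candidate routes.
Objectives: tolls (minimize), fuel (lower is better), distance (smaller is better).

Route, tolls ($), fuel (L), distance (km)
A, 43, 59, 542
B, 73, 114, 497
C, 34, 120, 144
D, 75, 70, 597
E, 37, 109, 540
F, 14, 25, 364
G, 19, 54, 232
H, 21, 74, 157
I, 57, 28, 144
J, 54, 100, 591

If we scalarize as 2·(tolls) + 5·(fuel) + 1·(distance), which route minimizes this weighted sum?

A: 2·43 + 5·59 + 1·542 = 923
B: 2·73 + 5·114 + 1·497 = 1213
C: 2·34 + 5·120 + 1·144 = 812
D: 2·75 + 5·70 + 1·597 = 1097
E: 2·37 + 5·109 + 1·540 = 1159
F: 2·14 + 5·25 + 1·364 = 517
G: 2·19 + 5·54 + 1·232 = 540
H: 2·21 + 5·74 + 1·157 = 569
I: 2·57 + 5·28 + 1·144 = 398
J: 2·54 + 5·100 + 1·591 = 1199
Lowest: I at 398.

I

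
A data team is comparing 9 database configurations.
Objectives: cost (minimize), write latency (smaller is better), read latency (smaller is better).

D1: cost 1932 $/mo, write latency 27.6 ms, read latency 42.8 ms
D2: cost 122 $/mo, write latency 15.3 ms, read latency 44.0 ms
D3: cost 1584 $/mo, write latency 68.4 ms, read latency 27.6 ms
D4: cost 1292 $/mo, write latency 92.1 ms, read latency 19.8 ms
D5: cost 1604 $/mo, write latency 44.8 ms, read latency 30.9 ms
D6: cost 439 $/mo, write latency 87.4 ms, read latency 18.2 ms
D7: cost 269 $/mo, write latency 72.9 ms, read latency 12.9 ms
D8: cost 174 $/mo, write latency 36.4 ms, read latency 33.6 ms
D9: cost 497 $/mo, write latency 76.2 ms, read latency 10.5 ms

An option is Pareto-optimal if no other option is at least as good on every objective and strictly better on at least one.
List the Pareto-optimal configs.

D1, D2, D3, D5, D7, D8, D9

D1: not dominated.
D2: not dominated (best cost).
D3: not dominated.
D4: dominated by D6 (cost 439≤1292, write latency 87.4≤92.1, read latency 18.2≤19.8).
D5: not dominated.
D6: dominated by D7 (cost 269≤439, write latency 72.9≤87.4, read latency 12.9≤18.2).
D7: not dominated.
D8: not dominated.
D9: not dominated (best read latency).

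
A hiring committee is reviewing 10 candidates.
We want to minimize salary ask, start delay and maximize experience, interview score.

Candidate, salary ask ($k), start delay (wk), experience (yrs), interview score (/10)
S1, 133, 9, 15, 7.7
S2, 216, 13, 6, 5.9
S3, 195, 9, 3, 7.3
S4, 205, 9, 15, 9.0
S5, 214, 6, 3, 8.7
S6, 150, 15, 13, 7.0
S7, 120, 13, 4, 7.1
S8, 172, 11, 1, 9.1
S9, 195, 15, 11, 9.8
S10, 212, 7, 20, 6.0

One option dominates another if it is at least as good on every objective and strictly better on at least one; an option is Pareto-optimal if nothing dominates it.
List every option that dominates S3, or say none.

S1: salary ask 133≤195, start delay 9≤9, experience 15≥3, interview score 7.7≥7.3 — dominates S3.
Others (S2, S4, S5, S6, S7, S8, S9, S10) are each worse than S3 on at least one objective.

S1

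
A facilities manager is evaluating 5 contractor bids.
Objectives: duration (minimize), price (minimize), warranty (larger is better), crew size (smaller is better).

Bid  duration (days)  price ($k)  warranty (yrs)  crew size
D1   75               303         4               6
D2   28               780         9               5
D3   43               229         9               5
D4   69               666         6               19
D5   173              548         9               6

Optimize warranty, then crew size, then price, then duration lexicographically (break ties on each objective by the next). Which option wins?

First maximize warranty: best is 9, kept {D2, D3, D5}.
Then minimize crew size: best is 5, kept {D2, D3}.
Then minimize price: best is 229, kept {D3}.

D3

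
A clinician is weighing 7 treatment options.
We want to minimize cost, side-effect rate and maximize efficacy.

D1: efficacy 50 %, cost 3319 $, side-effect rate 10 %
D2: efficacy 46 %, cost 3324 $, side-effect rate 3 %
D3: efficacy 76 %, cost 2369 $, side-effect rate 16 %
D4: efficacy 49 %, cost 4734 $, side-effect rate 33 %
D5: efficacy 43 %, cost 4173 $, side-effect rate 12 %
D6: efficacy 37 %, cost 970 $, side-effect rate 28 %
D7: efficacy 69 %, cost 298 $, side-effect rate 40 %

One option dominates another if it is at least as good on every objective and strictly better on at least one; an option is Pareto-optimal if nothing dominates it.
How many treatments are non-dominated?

D1: not dominated.
D2: not dominated (best side-effect rate).
D3: not dominated (best efficacy).
D4: dominated by D1 (efficacy 50≥49, cost 3319≤4734, side-effect rate 10≤33).
D5: dominated by D1 (efficacy 50≥43, cost 3319≤4173, side-effect rate 10≤12).
D6: not dominated.
D7: not dominated (best cost).
Pareto-optimal: D1, D2, D3, D6, D7 → 5.

5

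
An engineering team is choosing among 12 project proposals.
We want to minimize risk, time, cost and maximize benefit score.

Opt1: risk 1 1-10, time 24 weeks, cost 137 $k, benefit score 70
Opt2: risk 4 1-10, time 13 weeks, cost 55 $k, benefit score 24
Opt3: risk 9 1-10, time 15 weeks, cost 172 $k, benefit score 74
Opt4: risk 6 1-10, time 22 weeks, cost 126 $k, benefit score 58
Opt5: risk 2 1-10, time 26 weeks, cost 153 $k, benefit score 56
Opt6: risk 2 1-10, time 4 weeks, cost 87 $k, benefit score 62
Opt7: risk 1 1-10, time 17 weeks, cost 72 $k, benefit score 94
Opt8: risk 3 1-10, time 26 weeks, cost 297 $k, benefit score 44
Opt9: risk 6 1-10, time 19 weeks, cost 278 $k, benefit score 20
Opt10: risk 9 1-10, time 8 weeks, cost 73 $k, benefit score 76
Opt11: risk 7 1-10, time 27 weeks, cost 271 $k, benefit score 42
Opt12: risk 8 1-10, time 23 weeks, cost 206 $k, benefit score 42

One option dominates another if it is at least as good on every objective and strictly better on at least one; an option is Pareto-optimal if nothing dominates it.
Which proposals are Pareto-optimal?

Opt2, Opt6, Opt7, Opt10

Opt1: dominated by Opt7 (risk 1≤1, time 17≤24, cost 72≤137, benefit score 94≥70).
Opt2: not dominated (best cost).
Opt3: dominated by Opt10 (risk 9≤9, time 8≤15, cost 73≤172, benefit score 76≥74).
Opt4: dominated by Opt6 (risk 2≤6, time 4≤22, cost 87≤126, benefit score 62≥58).
Opt5: dominated by Opt1 (risk 1≤2, time 24≤26, cost 137≤153, benefit score 70≥56).
Opt6: not dominated (best time).
Opt7: not dominated (best benefit score).
Opt8: dominated by Opt1 (risk 1≤3, time 24≤26, cost 137≤297, benefit score 70≥44).
Opt9: dominated by Opt2 (risk 4≤6, time 13≤19, cost 55≤278, benefit score 24≥20).
Opt10: not dominated.
Opt11: dominated by Opt1 (risk 1≤7, time 24≤27, cost 137≤271, benefit score 70≥42).
Opt12: dominated by Opt4 (risk 6≤8, time 22≤23, cost 126≤206, benefit score 58≥42).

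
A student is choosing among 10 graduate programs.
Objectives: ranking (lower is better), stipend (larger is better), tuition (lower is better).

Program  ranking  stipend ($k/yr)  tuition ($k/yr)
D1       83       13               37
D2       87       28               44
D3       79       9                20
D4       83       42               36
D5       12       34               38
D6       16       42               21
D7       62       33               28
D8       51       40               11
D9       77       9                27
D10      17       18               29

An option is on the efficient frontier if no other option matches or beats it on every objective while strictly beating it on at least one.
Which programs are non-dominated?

D1: dominated by D4 (ranking 83≤83, stipend 42≥13, tuition 36≤37).
D2: dominated by D4 (ranking 83≤87, stipend 42≥28, tuition 36≤44).
D3: dominated by D8 (ranking 51≤79, stipend 40≥9, tuition 11≤20).
D4: dominated by D6 (ranking 16≤83, stipend 42≥42, tuition 21≤36).
D5: not dominated (best ranking).
D6: not dominated.
D7: dominated by D6 (ranking 16≤62, stipend 42≥33, tuition 21≤28).
D8: not dominated (best tuition).
D9: dominated by D6 (ranking 16≤77, stipend 42≥9, tuition 21≤27).
D10: dominated by D6 (ranking 16≤17, stipend 42≥18, tuition 21≤29).

D5, D6, D8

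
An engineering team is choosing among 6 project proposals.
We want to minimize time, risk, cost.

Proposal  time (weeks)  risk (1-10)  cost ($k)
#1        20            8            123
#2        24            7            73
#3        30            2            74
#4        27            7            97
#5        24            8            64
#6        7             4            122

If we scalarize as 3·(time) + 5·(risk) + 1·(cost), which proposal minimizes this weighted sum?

#6

#1: 3·20 + 5·8 + 1·123 = 223
#2: 3·24 + 5·7 + 1·73 = 180
#3: 3·30 + 5·2 + 1·74 = 174
#4: 3·27 + 5·7 + 1·97 = 213
#5: 3·24 + 5·8 + 1·64 = 176
#6: 3·7 + 5·4 + 1·122 = 163
Lowest: #6 at 163.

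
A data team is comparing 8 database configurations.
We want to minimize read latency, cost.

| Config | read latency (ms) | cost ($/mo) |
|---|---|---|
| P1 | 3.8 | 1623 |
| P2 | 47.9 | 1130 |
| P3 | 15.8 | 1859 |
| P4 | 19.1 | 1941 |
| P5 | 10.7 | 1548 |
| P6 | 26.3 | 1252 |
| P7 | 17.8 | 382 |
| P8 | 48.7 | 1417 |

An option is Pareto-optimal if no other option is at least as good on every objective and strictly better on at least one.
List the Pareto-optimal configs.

P1: not dominated (best read latency).
P2: dominated by P7 (read latency 17.8≤47.9, cost 382≤1130).
P3: dominated by P1 (read latency 3.8≤15.8, cost 1623≤1859).
P4: dominated by P1 (read latency 3.8≤19.1, cost 1623≤1941).
P5: not dominated.
P6: dominated by P7 (read latency 17.8≤26.3, cost 382≤1252).
P7: not dominated (best cost).
P8: dominated by P2 (read latency 47.9≤48.7, cost 1130≤1417).

P1, P5, P7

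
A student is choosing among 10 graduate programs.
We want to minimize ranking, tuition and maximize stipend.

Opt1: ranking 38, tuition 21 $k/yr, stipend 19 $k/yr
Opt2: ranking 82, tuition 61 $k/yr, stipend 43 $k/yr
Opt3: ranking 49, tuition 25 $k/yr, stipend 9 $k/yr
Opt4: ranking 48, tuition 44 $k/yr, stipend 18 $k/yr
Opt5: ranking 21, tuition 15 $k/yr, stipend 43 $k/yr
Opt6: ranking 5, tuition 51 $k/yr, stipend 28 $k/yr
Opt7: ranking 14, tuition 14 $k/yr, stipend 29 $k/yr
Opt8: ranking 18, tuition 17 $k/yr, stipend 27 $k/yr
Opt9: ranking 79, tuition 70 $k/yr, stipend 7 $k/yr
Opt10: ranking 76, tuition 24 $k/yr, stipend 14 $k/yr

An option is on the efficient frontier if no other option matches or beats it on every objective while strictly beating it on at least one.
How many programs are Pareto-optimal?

3

Opt1: dominated by Opt5 (ranking 21≤38, tuition 15≤21, stipend 43≥19).
Opt2: dominated by Opt5 (ranking 21≤82, tuition 15≤61, stipend 43≥43).
Opt3: dominated by Opt1 (ranking 38≤49, tuition 21≤25, stipend 19≥9).
Opt4: dominated by Opt1 (ranking 38≤48, tuition 21≤44, stipend 19≥18).
Opt5: not dominated.
Opt6: not dominated (best ranking).
Opt7: not dominated (best tuition).
Opt8: dominated by Opt7 (ranking 14≤18, tuition 14≤17, stipend 29≥27).
Opt9: dominated by Opt1 (ranking 38≤79, tuition 21≤70, stipend 19≥7).
Opt10: dominated by Opt1 (ranking 38≤76, tuition 21≤24, stipend 19≥14).
Pareto-optimal: Opt5, Opt6, Opt7 → 3.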